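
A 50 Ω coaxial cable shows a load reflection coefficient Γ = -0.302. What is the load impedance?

Z_L = Z_0·(1 + Γ)/(1 − Γ) = 50·(0.698)/(1.3)

Z_L ≈ 26.8 Ω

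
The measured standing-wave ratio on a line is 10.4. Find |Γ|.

|Γ| ≈ 0.825

|Γ| = (S − 1)/(S + 1) = (10.4 − 1)/(10.4 + 1) = 9.4/11.4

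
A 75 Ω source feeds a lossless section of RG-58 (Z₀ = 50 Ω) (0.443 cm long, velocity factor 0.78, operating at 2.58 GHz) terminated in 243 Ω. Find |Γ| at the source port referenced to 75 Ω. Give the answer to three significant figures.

λ = v/f = 0.78·c / 2.58 GHz = 0.0907 m
βl = 2π·l/λ = 2π × 0.0488 = 17.6°
tan(βl) = 0.317
Z_in = Z_0·(Z_L + jZ_0·tanβl)/(Z_0 + jZ_L·tanβl) = 79.3 − j106 Ω
Γ_s = (Z_in − Z_s)/(Z_in + Z_s) = (4.3 − j106)/(154 − j106), |Γ_s| = 0.568

|Γ| ≈ 0.568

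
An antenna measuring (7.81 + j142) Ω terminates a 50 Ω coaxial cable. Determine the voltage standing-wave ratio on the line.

Γ = (Z_L − Z_0)/(Z_L + Z_0) = (-42.19 + j142)/(57.81 + j142)
|Γ| = 148/153 = 0.966
VSWR = (1 + |Γ|)/(1 − |Γ|) = 1.97/0.0338

VSWR ≈ 58.2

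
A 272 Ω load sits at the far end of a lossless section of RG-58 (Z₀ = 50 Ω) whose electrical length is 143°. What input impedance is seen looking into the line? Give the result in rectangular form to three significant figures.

Z_in ≈ 24 + j60.5 Ω

tan(βl) = tan(143°) = -0.754
Z_in = Z_0·(Z_L + jZ_0·tanβl)/(Z_0 + jZ_L·tanβl)
     = 50·(272 − j37.7)/(50 − j205)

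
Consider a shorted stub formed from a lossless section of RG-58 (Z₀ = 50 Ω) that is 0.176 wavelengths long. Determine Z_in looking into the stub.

βl = 2π × 0.176 = 63.4°
tan(βl) = 1.99
For a shorted stub, Z_in = jZ_0·tan(βl)

Z_in ≈ +j99.7 Ω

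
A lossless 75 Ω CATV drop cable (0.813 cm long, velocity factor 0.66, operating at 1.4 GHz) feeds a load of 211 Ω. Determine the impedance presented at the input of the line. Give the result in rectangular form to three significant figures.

λ = v/f = 0.66·c / 1.4 GHz = 0.141 m
βl = 2π·l/λ = 2π × 0.0575 = 20.7°
tan(βl) = tan(20.7°) = 0.378
Z_in = Z_0·(Z_L + jZ_0·tanβl)/(Z_0 + jZ_L·tanβl)
     = 75·(211 + j28.3)/(75 + j79.7)

Z_in ≈ 113 − j92 Ω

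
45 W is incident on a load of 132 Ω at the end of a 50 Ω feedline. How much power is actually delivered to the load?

Γ = (132 − 50)/(132 + 50) = 0.451
|Γ|² = 0.203
P_refl = |Γ|²·P_inc = 9.13 W, P_del = (1 − |Γ|²)·P_inc = 35.9 W

P_delivered ≈ 35.9 W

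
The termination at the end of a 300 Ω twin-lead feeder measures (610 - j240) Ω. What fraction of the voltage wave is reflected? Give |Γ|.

|Γ| ≈ 0.417

Γ = (Z_L − Z_0)/(Z_L + Z_0) = (310 − j240)/(910 − j240)
|Γ| = 392/941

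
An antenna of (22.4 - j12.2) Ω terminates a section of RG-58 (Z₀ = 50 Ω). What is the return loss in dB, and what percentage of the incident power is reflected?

RL ≈ 7.72 dB; 16.9% of incident power reflected

Γ = (-27.6 − j12.2)/(72.4 − j12.2), |Γ| = 0.411
RL = −20·log₁₀(0.411) = 7.72 dB
P_refl/P_inc = |Γ|² = 0.169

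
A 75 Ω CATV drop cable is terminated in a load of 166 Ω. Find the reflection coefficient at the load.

Γ = (Z_L − Z_0)/(Z_L + Z_0) = (166 − 75)/(166 + 75) = 91/241

Γ = 0.378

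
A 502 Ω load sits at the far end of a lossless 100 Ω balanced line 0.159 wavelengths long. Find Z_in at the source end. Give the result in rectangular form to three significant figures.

βl = 2π × 0.159 = 57.2°
tan(βl) = tan(57.2°) = 1.55
Z_in = Z_0·(Z_L + jZ_0·tanβl)/(Z_0 + jZ_L·tanβl)
     = 100·(502 + j155)/(100 + j780)

Z_in ≈ 27.7 − j60.8 Ω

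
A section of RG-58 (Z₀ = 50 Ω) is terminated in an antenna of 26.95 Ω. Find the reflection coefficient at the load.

Γ = (Z_L − Z_0)/(Z_L + Z_0) = (26.95 − 50)/(26.95 + 50) = -23.05/76.95

Γ = -0.3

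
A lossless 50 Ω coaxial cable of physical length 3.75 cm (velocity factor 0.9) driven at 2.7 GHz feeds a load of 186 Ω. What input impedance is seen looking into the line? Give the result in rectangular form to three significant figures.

Z_in ≈ 25.1 + j43.3 Ω

λ = v/f = 0.9·c / 2.7 GHz = 0.1 m
βl = 2π·l/λ = 2π × 0.375 = 135°
tan(βl) = tan(135°) = -1
Z_in = Z_0·(Z_L + jZ_0·tanβl)/(Z_0 + jZ_L·tanβl)
     = 50·(186 − j50)/(50 − j186)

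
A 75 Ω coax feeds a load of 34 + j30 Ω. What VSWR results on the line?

VSWR ≈ 2.63

Γ = (Z_L − Z_0)/(Z_L + Z_0) = (-41 + j30)/(109 + j30)
|Γ| = 50.8/113 = 0.449
VSWR = (1 + |Γ|)/(1 − |Γ|) = 1.45/0.551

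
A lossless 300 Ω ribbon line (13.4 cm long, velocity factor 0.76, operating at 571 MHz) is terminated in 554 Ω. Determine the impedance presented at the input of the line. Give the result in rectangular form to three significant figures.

λ = v/f = 0.76·c / 571 MHz = 0.399 m
βl = 2π·l/λ = 2π × 0.336 = 121°
tan(βl) = tan(121°) = -1.68
Z_in = Z_0·(Z_L + jZ_0·tanβl)/(Z_0 + jZ_L·tanβl)
     = 300·(554 − j503)/(300 − j929)

Z_in ≈ 199 + j115 Ω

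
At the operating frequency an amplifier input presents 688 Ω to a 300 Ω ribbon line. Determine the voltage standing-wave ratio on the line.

VSWR ≈ 2.29

For a purely resistive load, VSWR = R_L/Z_0 or Z_0/R_L (whichever > 1) = 688/300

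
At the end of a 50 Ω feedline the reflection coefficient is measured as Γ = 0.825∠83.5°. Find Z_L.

Z_L ≈ 10.7 + j54.9 Ω

Z_L = Z_0·(1 + Γ)/(1 − Γ) = 50·(1.09 + j0.82)/(0.907 − j0.82)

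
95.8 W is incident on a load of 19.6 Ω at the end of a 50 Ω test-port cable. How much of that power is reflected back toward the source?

Γ = (19.6 − 50)/(19.6 + 50) = -0.437
|Γ|² = 0.191
P_refl = |Γ|²·P_inc = 18.3 W, P_del = (1 − |Γ|²)·P_inc = 77.5 W

P_reflected ≈ 18.3 W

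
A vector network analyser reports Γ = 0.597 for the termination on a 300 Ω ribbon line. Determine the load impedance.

Z_L ≈ 1190 Ω

Z_L = Z_0·(1 + Γ)/(1 − Γ) = 300·(1.6)/(0.403)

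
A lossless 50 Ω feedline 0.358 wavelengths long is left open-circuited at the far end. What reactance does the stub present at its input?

X_in ≈ 40.3 Ω (inductive)

βl = 2π × 0.358 = 129°
tan(βl) = -1.24
For an open-circuited stub, Z_in = −jZ_0·cot(βl) = −jZ_0/tan(βl)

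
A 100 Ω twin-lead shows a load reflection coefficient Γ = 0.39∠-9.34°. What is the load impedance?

Z_L = Z_0·(1 + Γ)/(1 − Γ) = 100·(1.38 − j0.0633)/(0.615 + j0.0633)

Z_L ≈ 222 − j33.1 Ω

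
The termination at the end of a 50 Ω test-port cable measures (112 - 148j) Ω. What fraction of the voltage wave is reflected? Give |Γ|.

|Γ| ≈ 0.731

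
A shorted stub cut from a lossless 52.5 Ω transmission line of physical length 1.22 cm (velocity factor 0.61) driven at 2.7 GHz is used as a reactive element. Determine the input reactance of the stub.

X_in ≈ 112 Ω (inductive)

λ = v/f = 0.61·c / 2.7 GHz = 0.0678 m
βl = 2π·l/λ = 2π × 0.18 = 64.8°
tan(βl) = 2.13
For a shorted stub, Z_in = jZ_0·tan(βl)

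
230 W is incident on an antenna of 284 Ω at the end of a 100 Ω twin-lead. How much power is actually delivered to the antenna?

Γ = (284 − 100)/(284 + 100) = 0.479
|Γ|² = 0.23
P_refl = |Γ|²·P_inc = 52.8 W, P_del = (1 − |Γ|²)·P_inc = 177 W

P_delivered ≈ 177 W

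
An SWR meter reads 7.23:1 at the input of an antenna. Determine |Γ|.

|Γ| = (S − 1)/(S + 1) = (7.23 − 1)/(7.23 + 1) = 6.23/8.23

|Γ| ≈ 0.757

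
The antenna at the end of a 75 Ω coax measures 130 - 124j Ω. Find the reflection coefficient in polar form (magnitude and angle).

Γ = (Z_L − Z_0)/(Z_L + Z_0) = (55 − j124)/(205 − j124)
|Γ| = 136/240 = 0.566

Γ ≈ 0.566 ∠ -34.9°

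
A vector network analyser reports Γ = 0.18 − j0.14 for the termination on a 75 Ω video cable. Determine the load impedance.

Z_L ≈ 103 − j30.3 Ω

Z_L = Z_0·(1 + Γ)/(1 − Γ) = 75·(1.18 − j0.14)/(0.82 + j0.14)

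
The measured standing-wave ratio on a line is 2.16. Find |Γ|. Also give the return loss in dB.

|Γ| ≈ 0.367; return loss ≈ 8.7 dB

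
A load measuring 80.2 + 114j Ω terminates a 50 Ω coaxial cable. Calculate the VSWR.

Γ = (Z_L − Z_0)/(Z_L + Z_0) = (30.2 + j114)/(130.2 + j114)
|Γ| = 118/173 = 0.681
VSWR = (1 + |Γ|)/(1 − |Γ|) = 1.68/0.319

VSWR ≈ 5.28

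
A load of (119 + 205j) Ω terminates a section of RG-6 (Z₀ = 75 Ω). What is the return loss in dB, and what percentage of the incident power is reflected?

RL ≈ 2.58 dB; 55.2% of incident power reflected

Γ = (44 + j205)/(194 + j205), |Γ| = 0.743
RL = −20·log₁₀(0.743) = 2.58 dB
P_refl/P_inc = |Γ|² = 0.552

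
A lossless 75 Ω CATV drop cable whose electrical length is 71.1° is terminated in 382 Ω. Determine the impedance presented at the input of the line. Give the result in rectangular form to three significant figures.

tan(βl) = tan(71.1°) = 2.92
Z_in = Z_0·(Z_L + jZ_0·tanβl)/(Z_0 + jZ_L·tanβl)
     = 75·(382 + j219)/(75 + j1120)

Z_in ≈ 16.4 − j24.6 Ω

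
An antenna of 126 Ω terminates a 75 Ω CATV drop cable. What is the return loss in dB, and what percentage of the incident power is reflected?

Γ = (126 − 75)/(126 + 75) = 0.254
RL = −20·log₁₀(0.254) = 11.9 dB
P_refl/P_inc = |Γ|² = 0.0644

RL ≈ 11.9 dB; 6.44% of incident power reflected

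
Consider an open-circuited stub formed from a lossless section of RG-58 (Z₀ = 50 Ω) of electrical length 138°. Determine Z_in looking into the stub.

tan(βl) = -0.9
For an open-circuited stub, Z_in = −jZ_0·cot(βl) = −jZ_0/tan(βl)

Z_in ≈ +j55.5 Ω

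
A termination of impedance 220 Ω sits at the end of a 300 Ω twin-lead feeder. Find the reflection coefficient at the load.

Γ = (Z_L − Z_0)/(Z_L + Z_0) = (220 − 300)/(220 + 300) = -80/520

Γ = -0.154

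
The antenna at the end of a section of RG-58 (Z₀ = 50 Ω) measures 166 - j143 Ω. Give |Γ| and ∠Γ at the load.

Γ ≈ 0.711 ∠ -17.4°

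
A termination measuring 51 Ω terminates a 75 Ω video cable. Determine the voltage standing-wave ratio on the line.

Γ = (51 − 75)/(51 + 75) = -0.19
VSWR = (1 + 0.19)/(1 − 0.19)

VSWR ≈ 1.47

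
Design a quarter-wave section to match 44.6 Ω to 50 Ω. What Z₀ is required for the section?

Z_qwt ≈ 47.2 Ω

Z_qwt = √(Z_0·R_L) = √(50 × 44.6) = √2230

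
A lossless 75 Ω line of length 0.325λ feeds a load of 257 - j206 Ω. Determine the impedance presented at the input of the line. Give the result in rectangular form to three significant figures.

βl = 2π × 0.325 = 117°
tan(βl) = tan(117°) = -1.96
Z_in = Z_0·(Z_L + jZ_0·tanβl)/(Z_0 + jZ_L·tanβl)
     = 75·(257 − j353)/(-329 − j504)

Z_in ≈ 19.3 + j50.8 Ω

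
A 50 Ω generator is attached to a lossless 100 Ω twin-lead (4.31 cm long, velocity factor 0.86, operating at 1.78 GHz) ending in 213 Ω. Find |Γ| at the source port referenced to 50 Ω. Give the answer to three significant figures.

|Γ| ≈ 0.227

λ = v/f = 0.86·c / 1.78 GHz = 0.145 m
βl = 2π·l/λ = 2π × 0.297 = 107°
tan(βl) = -3.26
Z_in = Z_0·(Z_L + jZ_0·tanβl)/(Z_0 + jZ_L·tanβl) = 50.3 + j23.4 Ω
Γ_s = (Z_in − Z_s)/(Z_in + Z_s) = (0.32 + j23.4)/(100 + j23.4), |Γ_s| = 0.227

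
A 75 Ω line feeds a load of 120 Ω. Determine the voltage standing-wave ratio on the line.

VSWR ≈ 1.6

Γ = (120 − 75)/(120 + 75) = 0.231
VSWR = (1 + 0.231)/(1 − 0.231)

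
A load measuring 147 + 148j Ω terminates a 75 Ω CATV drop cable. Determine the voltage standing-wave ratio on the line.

Γ = (Z_L − Z_0)/(Z_L + Z_0) = (72 + j148)/(222 + j148)
|Γ| = 165/267 = 0.617
VSWR = (1 + |Γ|)/(1 − |Γ|) = 1.62/0.383

VSWR ≈ 4.22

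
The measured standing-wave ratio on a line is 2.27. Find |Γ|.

|Γ| ≈ 0.388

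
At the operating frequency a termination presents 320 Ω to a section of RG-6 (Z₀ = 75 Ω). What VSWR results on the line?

VSWR ≈ 4.27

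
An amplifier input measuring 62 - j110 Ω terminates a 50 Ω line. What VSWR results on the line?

VSWR ≈ 5.78

Γ = (Z_L − Z_0)/(Z_L + Z_0) = (12 − j110)/(112 − j110)
|Γ| = 111/157 = 0.705
VSWR = (1 + |Γ|)/(1 − |Γ|) = 1.7/0.295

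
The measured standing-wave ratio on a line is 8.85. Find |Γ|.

|Γ| ≈ 0.797

|Γ| = (S − 1)/(S + 1) = (8.85 − 1)/(8.85 + 1) = 7.85/9.85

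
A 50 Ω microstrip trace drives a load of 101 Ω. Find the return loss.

Γ = (101 − 50)/(101 + 50) = 0.338
RL = −20·log₁₀|Γ| = −20·log₁₀(0.338)

RL ≈ 9.43 dB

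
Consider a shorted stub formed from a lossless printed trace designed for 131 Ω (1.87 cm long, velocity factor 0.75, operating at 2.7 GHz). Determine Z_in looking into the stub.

λ = v/f = 0.75·c / 2.7 GHz = 0.0833 m
βl = 2π·l/λ = 2π × 0.224 = 80.8°
tan(βl) = 6.16
For a shorted stub, Z_in = jZ_0·tan(βl)

Z_in ≈ +j807 Ω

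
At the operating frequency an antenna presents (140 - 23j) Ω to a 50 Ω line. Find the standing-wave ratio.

Γ = (Z_L − Z_0)/(Z_L + Z_0) = (90 − j23)/(190 − j23)
|Γ| = 92.9/191 = 0.485
VSWR = (1 + |Γ|)/(1 − |Γ|) = 1.49/0.515

VSWR ≈ 2.89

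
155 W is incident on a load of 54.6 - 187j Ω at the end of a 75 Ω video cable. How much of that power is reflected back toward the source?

P_reflected ≈ 106 W

|Γ| = |(-20.4 − j187)/(129.6 − j187)| = 0.827
|Γ|² = 0.684
P_refl = |Γ|²·P_inc = 106 W, P_del = (1 − |Γ|²)·P_inc = 49 W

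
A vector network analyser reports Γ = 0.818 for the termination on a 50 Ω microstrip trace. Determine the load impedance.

Z_L = Z_0·(1 + Γ)/(1 − Γ) = 50·(1.82)/(0.182)

Z_L ≈ 499 Ω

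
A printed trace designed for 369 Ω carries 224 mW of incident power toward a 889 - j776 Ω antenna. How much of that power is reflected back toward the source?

|Γ| = |(520 − j776)/(1258 − j776)| = 0.632
|Γ|² = 0.399
P_refl = |Γ|²·P_inc = 89.5 mW, P_del = (1 − |Γ|²)·P_inc = 135 mW

P_reflected ≈ 89.5 mW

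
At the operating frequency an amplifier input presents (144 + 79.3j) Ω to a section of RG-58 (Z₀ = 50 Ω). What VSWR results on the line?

Γ = (Z_L − Z_0)/(Z_L + Z_0) = (94 + j79.3)/(194 + j79.3)
|Γ| = 123/210 = 0.587
VSWR = (1 + |Γ|)/(1 − |Γ|) = 1.59/0.413

VSWR ≈ 3.84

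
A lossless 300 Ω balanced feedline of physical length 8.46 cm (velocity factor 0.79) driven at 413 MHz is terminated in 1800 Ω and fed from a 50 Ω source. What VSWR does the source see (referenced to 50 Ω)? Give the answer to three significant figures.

λ = v/f = 0.79·c / 413 MHz = 0.574 m
βl = 2π·l/λ = 2π × 0.147 = 53.1°
tan(βl) = 1.33
Z_in = Z_0·(Z_L + jZ_0·tanβl)/(Z_0 + jZ_L·tanβl) = 77 − j216 Ω
Γ_s = (Z_in − Z_s)/(Z_in + Z_s) = (27 − j216)/(127 − j216), |Γ_s| = 0.869
VSWR = (1 + |Γ_s|)/(1 − |Γ_s|)

VSWR ≈ 14.2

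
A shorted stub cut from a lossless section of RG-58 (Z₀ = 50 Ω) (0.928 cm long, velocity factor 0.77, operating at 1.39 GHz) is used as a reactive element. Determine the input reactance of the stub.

X_in ≈ 18.3 Ω (inductive)

λ = v/f = 0.77·c / 1.39 GHz = 0.166 m
βl = 2π·l/λ = 2π × 0.0558 = 20.1°
tan(βl) = 0.366
For a shorted stub, Z_in = jZ_0·tan(βl)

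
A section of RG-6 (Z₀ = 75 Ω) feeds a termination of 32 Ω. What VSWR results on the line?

Γ = (32 − 75)/(32 + 75) = -0.402
VSWR = (1 + 0.402)/(1 − 0.402)

VSWR ≈ 2.34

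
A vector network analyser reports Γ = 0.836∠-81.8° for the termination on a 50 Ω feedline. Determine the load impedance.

Z_L = Z_0·(1 + Γ)/(1 − Γ) = 50·(1.12 − j0.827)/(0.881 + j0.827)

Z_L ≈ 10.3 − j56.7 Ω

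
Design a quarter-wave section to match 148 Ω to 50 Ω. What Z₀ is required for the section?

Z_qwt ≈ 86 Ω

Z_qwt = √(Z_0·R_L) = √(50 × 148) = √7400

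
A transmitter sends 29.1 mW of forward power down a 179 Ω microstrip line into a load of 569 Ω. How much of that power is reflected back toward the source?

P_reflected ≈ 7.91 mW

Γ = (569 − 179)/(569 + 179) = 0.521
|Γ|² = 0.272
P_refl = |Γ|²·P_inc = 7.91 mW, P_del = (1 − |Γ|²)·P_inc = 21.2 mW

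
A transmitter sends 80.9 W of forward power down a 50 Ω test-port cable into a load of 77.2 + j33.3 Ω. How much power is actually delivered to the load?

|Γ| = |(27.2 + j33.3)/(127.2 + j33.3)| = 0.327
|Γ|² = 0.107
P_refl = |Γ|²·P_inc = 8.65 W, P_del = (1 − |Γ|²)·P_inc = 72.2 W

P_delivered ≈ 72.2 W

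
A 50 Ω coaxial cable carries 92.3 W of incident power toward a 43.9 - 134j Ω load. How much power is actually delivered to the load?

P_delivered ≈ 30.3 W

|Γ| = |(-6.1 − j134)/(93.9 − j134)| = 0.82
|Γ|² = 0.672
P_refl = |Γ|²·P_inc = 62 W, P_del = (1 − |Γ|²)·P_inc = 30.3 W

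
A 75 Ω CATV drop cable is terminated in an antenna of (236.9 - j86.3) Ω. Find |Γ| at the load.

Γ = (Z_L − Z_0)/(Z_L + Z_0) = (161.9 − j86.3)/(311.9 − j86.3)
|Γ| = 183/324

|Γ| ≈ 0.567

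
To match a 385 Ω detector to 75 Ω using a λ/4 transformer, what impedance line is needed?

Z_qwt = √(Z_0·R_L) = √(75 × 385) = √28880

Z_qwt ≈ 170 Ω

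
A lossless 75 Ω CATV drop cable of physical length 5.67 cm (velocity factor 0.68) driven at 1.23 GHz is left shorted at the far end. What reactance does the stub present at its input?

X_in ≈ -115 Ω (capacitive)

λ = v/f = 0.68·c / 1.23 GHz = 0.166 m
βl = 2π·l/λ = 2π × 0.342 = 123°
tan(βl) = -1.54
For a shorted stub, Z_in = jZ_0·tan(βl)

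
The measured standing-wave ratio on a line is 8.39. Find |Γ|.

|Γ| ≈ 0.787

|Γ| = (S − 1)/(S + 1) = (8.39 − 1)/(8.39 + 1) = 7.39/9.39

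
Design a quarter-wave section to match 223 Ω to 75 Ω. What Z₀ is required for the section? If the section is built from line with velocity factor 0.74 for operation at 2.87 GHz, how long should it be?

Z_qwt = √(Z_0·R_L) = √(75 × 223) = √16720
λ = 0.74·c/f = 0.0774 m, so l = λ/4 = 0.0193 m

Z_qwt ≈ 129 Ω; length ≈ 1.93 cm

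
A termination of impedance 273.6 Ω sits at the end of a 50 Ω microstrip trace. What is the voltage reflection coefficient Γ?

Γ = (Z_L − Z_0)/(Z_L + Z_0) = (273.6 − 50)/(273.6 + 50) = 223.6/323.6

Γ = 0.691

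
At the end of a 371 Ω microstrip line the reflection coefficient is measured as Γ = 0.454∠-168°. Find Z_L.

Z_L ≈ 141 − j33.4 Ω

Z_L = Z_0·(1 + Γ)/(1 − Γ) = 371·(0.556 − j0.0944)/(1.44 + j0.0944)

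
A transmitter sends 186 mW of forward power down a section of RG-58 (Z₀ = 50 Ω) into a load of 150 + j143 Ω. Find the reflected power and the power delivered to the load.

|Γ| = |(100 + j143)/(200 + j143)| = 0.71
|Γ|² = 0.504
P_refl = |Γ|²·P_inc = 93.7 mW, P_del = (1 − |Γ|²)·P_inc = 92.3 mW

P_reflected ≈ 93.7 mW; P_delivered ≈ 92.3 mW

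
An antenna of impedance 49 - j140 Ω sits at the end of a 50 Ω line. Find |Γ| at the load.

Γ = (Z_L − Z_0)/(Z_L + Z_0) = (-1 − j140)/(99 − j140)
|Γ| = 140/171

|Γ| ≈ 0.817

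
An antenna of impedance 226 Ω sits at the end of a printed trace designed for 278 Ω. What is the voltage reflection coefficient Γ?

Γ = (Z_L − Z_0)/(Z_L + Z_0) = (226 − 278)/(226 + 278) = -52/504

Γ = -0.103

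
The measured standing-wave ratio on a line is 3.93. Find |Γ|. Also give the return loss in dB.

|Γ| = (S − 1)/(S + 1) = (3.93 − 1)/(3.93 + 1) = 2.93/4.93
RL = −20·log₁₀|Γ| = −20·log₁₀(0.594)

|Γ| ≈ 0.594; return loss ≈ 4.52 dB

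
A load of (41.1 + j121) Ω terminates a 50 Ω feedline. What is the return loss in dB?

RL ≈ 1.93 dB

Γ = (-8.9 + j121)/(91.1 + j121), |Γ| = 0.801
RL = −20·log₁₀|Γ| = −20·log₁₀(0.801)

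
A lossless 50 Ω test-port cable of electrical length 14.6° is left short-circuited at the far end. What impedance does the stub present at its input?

tan(βl) = 0.26
For a short-circuited stub, Z_in = jZ_0·tan(βl)

Z_in ≈ +j13 Ω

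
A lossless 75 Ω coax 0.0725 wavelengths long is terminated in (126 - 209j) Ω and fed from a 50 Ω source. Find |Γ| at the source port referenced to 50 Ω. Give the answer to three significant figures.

βl = 2π × 0.0725 = 26.1°
tan(βl) = 0.49
Z_in = Z_0·(Z_L + jZ_0·tanβl)/(Z_0 + jZ_L·tanβl) = 24.9 − j81.5 Ω
Γ_s = (Z_in − Z_s)/(Z_in + Z_s) = (-25.1 − j81.5)/(74.9 − j81.5), |Γ_s| = 0.77

|Γ| ≈ 0.77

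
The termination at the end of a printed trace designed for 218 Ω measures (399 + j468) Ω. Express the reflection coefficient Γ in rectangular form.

Γ ≈ 0.551 + j0.34

Γ = (Z_L − Z_0)/(Z_L + Z_0) = (181 + j468)/(617 + j468)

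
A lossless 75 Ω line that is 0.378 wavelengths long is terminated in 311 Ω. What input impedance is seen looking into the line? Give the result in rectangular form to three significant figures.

βl = 2π × 0.378 = 136°
tan(βl) = tan(136°) = -0.963
Z_in = Z_0·(Z_L + jZ_0·tanβl)/(Z_0 + jZ_L·tanβl)
     = 75·(311 − j72.2)/(75 − j299)

Z_in ≈ 35.4 + j69 Ω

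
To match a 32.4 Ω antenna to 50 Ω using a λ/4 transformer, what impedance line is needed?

Z_qwt = √(Z_0·R_L) = √(50 × 32.4) = √1620

Z_qwt ≈ 40.2 Ω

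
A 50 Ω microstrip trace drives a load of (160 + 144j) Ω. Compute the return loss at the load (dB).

Γ = (110 + j144)/(210 + j144), |Γ| = 0.712
RL = −20·log₁₀|Γ| = −20·log₁₀(0.712)

RL ≈ 2.95 dB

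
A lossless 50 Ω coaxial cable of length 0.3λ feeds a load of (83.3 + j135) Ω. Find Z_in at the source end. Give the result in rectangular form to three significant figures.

Z_in ≈ 7.72 + j2.22 Ω

βl = 2π × 0.3 = 108°
tan(βl) = tan(108°) = -3.08
Z_in = Z_0·(Z_L + jZ_0·tanβl)/(Z_0 + jZ_L·tanβl)
     = 50·(83.3 − j18.9)/(465 − j256)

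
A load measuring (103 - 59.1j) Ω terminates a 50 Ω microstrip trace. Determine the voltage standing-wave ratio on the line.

Γ = (Z_L − Z_0)/(Z_L + Z_0) = (53 − j59.1)/(153 − j59.1)
|Γ| = 79.4/164 = 0.484
VSWR = (1 + |Γ|)/(1 − |Γ|) = 1.48/0.516

VSWR ≈ 2.88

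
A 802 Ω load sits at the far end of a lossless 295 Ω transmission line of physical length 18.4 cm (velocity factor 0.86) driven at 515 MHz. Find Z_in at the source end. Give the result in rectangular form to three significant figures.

λ = v/f = 0.86·c / 515 MHz = 0.501 m
βl = 2π·l/λ = 2π × 0.367 = 132°
tan(βl) = tan(132°) = -1.1
Z_in = Z_0·(Z_L + jZ_0·tanβl)/(Z_0 + jZ_L·tanβl)
     = 295·(802 − j325)/(295 − j884)

Z_in ≈ 178 + j208 Ω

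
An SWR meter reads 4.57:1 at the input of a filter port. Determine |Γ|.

|Γ| ≈ 0.641

|Γ| = (S − 1)/(S + 1) = (4.57 − 1)/(4.57 + 1) = 3.57/5.57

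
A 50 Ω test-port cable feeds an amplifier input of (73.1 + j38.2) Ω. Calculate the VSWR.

VSWR ≈ 2.06

Γ = (Z_L − Z_0)/(Z_L + Z_0) = (23.1 + j38.2)/(123.1 + j38.2)
|Γ| = 44.6/129 = 0.346
VSWR = (1 + |Γ|)/(1 − |Γ|) = 1.35/0.654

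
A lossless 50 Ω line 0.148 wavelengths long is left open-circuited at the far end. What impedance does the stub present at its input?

Z_in ≈ −j37.3 Ω

βl = 2π × 0.148 = 53.3°
tan(βl) = 1.34
For an open-circuited stub, Z_in = −jZ_0·cot(βl) = −jZ_0/tan(βl)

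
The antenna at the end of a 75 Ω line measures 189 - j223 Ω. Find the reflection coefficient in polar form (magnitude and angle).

Γ = (Z_L − Z_0)/(Z_L + Z_0) = (114 − j223)/(264 − j223)
|Γ| = 250/346 = 0.725

Γ ≈ 0.725 ∠ -22.7°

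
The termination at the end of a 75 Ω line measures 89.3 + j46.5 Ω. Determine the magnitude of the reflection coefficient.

|Γ| ≈ 0.285

Γ = (Z_L − Z_0)/(Z_L + Z_0) = (14.3 + j46.5)/(164.3 + j46.5)
|Γ| = 48.6/171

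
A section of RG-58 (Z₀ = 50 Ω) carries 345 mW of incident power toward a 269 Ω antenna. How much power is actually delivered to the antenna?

P_delivered ≈ 182 mW

Γ = (269 − 50)/(269 + 50) = 0.687
|Γ|² = 0.471
P_refl = |Γ|²·P_inc = 163 mW, P_del = (1 − |Γ|²)·P_inc = 182 mW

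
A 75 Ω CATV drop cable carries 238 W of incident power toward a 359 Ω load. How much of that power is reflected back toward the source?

Γ = (359 − 75)/(359 + 75) = 0.654
|Γ|² = 0.428
P_refl = |Γ|²·P_inc = 102 W, P_del = (1 − |Γ|²)·P_inc = 136 W

P_reflected ≈ 102 W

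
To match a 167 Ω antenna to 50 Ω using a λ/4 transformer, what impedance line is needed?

Z_qwt = √(Z_0·R_L) = √(50 × 167) = √8350

Z_qwt ≈ 91.4 Ω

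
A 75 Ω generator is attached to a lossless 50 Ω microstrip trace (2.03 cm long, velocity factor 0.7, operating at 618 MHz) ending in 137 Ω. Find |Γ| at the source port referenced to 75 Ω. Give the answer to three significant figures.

|Γ| ≈ 0.371

λ = v/f = 0.7·c / 618 MHz = 0.34 m
βl = 2π·l/λ = 2π × 0.0597 = 21.5°
tan(βl) = 0.394
Z_in = Z_0·(Z_L + jZ_0·tanβl)/(Z_0 + jZ_L·tanβl) = 73.1 − j59.2 Ω
Γ_s = (Z_in − Z_s)/(Z_in + Z_s) = (-1.92 − j59.2)/(148 − j59.2), |Γ_s| = 0.371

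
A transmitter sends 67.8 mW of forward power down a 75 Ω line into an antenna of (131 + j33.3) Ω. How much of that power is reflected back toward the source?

|Γ| = |(56 + j33.3)/(206 + j33.3)| = 0.312
|Γ|² = 0.0975
P_refl = |Γ|²·P_inc = 6.61 mW, P_del = (1 − |Γ|²)·P_inc = 61.2 mW

P_reflected ≈ 6.61 mW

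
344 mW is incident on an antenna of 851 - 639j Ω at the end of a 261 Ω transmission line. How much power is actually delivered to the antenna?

P_delivered ≈ 186 mW

|Γ| = |(590 − j639)/(1112 − j639)| = 0.678
|Γ|² = 0.46
P_refl = |Γ|²·P_inc = 158 mW, P_del = (1 − |Γ|²)·P_inc = 186 mW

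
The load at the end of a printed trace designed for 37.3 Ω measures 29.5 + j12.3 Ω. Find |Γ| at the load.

|Γ| ≈ 0.214

Γ = (Z_L − Z_0)/(Z_L + Z_0) = (-7.8 + j12.3)/(66.8 + j12.3)
|Γ| = 14.6/67.9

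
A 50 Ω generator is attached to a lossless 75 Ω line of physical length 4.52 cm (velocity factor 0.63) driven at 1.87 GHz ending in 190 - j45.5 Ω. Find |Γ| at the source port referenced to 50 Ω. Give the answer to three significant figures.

λ = v/f = 0.63·c / 1.87 GHz = 0.101 m
βl = 2π·l/λ = 2π × 0.447 = 161°
tan(βl) = -0.344
Z_in = Z_0·(Z_L + jZ_0·tanβl)/(Z_0 + jZ_L·tanβl) = 153 + j78.8 Ω
Γ_s = (Z_in − Z_s)/(Z_in + Z_s) = (103 + j78.8)/(203 + j78.8), |Γ_s| = 0.596

|Γ| ≈ 0.596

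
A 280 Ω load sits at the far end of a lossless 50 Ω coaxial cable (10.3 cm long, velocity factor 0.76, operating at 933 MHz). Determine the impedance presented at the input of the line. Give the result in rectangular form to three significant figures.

Z_in ≈ 35.9 + j81.1 Ω

λ = v/f = 0.76·c / 933 MHz = 0.244 m
βl = 2π·l/λ = 2π × 0.421 = 152°
tan(βl) = tan(152°) = -0.538
Z_in = Z_0·(Z_L + jZ_0·tanβl)/(Z_0 + jZ_L·tanβl)
     = 50·(280 − j26.9)/(50 − j151)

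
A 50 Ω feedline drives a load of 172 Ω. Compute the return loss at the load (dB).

RL ≈ 5.2 dB

Γ = (172 − 50)/(172 + 50) = 0.55
RL = −20·log₁₀|Γ| = −20·log₁₀(0.55)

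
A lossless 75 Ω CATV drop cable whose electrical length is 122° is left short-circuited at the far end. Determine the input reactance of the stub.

X_in ≈ -120 Ω (capacitive)

tan(βl) = -1.6
For a short-circuited stub, Z_in = jZ_0·tan(βl)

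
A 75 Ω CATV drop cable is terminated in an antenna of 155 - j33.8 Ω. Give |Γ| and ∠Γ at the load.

Γ ≈ 0.374 ∠ -14.5°

Γ = (Z_L − Z_0)/(Z_L + Z_0) = (80 − j33.8)/(230 − j33.8)
|Γ| = 86.8/232 = 0.374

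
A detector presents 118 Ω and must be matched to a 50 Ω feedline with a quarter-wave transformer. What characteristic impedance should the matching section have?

Z_qwt ≈ 76.8 Ω

Z_qwt = √(Z_0·R_L) = √(50 × 118) = √5900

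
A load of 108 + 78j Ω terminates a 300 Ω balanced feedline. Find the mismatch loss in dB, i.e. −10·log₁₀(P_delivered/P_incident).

Γ = (-192 + j78)/(408 + j78), |Γ| = 0.499
|Γ|² = 0.249, so P_del/P_inc = 1 − |Γ|² = 0.751
ML = −10·log₁₀(1 − |Γ|²)

mismatch loss ≈ 1.24 dB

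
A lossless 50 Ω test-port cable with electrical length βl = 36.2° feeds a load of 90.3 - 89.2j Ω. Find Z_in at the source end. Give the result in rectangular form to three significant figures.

Z_in ≈ 19.6 − j34.1 Ω

tan(βl) = tan(36.2°) = 0.732
Z_in = Z_0·(Z_L + jZ_0·tanβl)/(Z_0 + jZ_L·tanβl)
     = 50·(90.3 − j52.6)/(115 + j66.1)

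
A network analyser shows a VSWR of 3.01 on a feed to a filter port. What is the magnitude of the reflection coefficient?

|Γ| ≈ 0.501

|Γ| = (S − 1)/(S + 1) = (3.01 − 1)/(3.01 + 1) = 2.01/4.01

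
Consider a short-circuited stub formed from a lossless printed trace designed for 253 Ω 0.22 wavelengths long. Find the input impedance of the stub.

βl = 2π × 0.22 = 79.2°
tan(βl) = 5.24
For a short-circuited stub, Z_in = jZ_0·tan(βl)

Z_in ≈ +j1330 Ω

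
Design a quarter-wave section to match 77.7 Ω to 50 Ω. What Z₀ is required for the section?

Z_qwt = √(Z_0·R_L) = √(50 × 77.7) = √3885

Z_qwt ≈ 62.3 Ω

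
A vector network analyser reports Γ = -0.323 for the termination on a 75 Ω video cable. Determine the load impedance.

Z_L = Z_0·(1 + Γ)/(1 − Γ) = 75·(0.677)/(1.32)

Z_L ≈ 38.4 Ω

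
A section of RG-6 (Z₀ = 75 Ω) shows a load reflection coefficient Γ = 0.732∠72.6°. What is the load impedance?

Z_L ≈ 31.7 + j95.4 Ω

Z_L = Z_0·(1 + Γ)/(1 − Γ) = 75·(1.22 + j0.699)/(0.781 − j0.699)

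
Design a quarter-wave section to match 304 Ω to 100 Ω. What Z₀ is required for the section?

Z_qwt ≈ 174 Ω

Z_qwt = √(Z_0·R_L) = √(100 × 304) = √30400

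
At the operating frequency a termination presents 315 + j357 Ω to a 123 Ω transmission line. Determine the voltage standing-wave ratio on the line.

VSWR ≈ 6.08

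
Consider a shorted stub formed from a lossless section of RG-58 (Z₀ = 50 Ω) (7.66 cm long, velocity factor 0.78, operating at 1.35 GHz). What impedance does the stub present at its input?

Z_in ≈ −j19.1 Ω

λ = v/f = 0.78·c / 1.35 GHz = 0.173 m
βl = 2π·l/λ = 2π × 0.442 = 159°
tan(βl) = -0.382
For a shorted stub, Z_in = jZ_0·tan(βl)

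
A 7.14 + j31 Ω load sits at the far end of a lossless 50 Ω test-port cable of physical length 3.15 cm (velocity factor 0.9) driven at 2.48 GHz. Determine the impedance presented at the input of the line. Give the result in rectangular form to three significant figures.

λ = v/f = 0.9·c / 2.48 GHz = 0.109 m
βl = 2π·l/λ = 2π × 0.289 = 104°
tan(βl) = tan(104°) = -3.96
Z_in = Z_0·(Z_L + jZ_0·tanβl)/(Z_0 + jZ_L·tanβl)
     = 50·(7.14 − j167)/(173 − j28.3)

Z_in ≈ 9.72 − j46.8 Ω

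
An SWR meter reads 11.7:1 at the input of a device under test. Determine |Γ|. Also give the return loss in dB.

|Γ| ≈ 0.843; return loss ≈ 1.49 dB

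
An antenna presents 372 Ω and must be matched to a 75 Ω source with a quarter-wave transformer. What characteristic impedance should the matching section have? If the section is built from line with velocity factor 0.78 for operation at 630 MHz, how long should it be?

Z_qwt = √(Z_0·R_L) = √(75 × 372) = √27900
λ = 0.78·c/f = 0.371 m, so l = λ/4 = 0.0929 m

Z_qwt ≈ 167 Ω; length ≈ 9.29 cm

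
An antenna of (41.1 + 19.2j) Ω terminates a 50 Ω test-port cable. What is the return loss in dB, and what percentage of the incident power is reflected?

Γ = (-8.9 + j19.2)/(91.1 + j19.2), |Γ| = 0.227
RL = −20·log₁₀(0.227) = 12.9 dB
P_refl/P_inc = |Γ|² = 0.0517

RL ≈ 12.9 dB; 5.17% of incident power reflected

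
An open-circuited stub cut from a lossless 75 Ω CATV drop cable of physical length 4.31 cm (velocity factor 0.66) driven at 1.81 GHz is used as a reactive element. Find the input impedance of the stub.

Z_in ≈ +j95.4 Ω

λ = v/f = 0.66·c / 1.81 GHz = 0.109 m
βl = 2π·l/λ = 2π × 0.394 = 142°
tan(βl) = -0.786
For an open-circuited stub, Z_in = −jZ_0·cot(βl) = −jZ_0/tan(βl)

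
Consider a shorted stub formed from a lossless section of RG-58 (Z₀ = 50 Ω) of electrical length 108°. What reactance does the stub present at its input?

X_in ≈ -154 Ω (capacitive)

tan(βl) = -3.08
For a shorted stub, Z_in = jZ_0·tan(βl)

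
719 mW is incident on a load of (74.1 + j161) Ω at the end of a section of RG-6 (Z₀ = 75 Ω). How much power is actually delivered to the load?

P_delivered ≈ 332 mW

|Γ| = |(-0.9 + j161)/(149.1 + j161)| = 0.734
|Γ|² = 0.538
P_refl = |Γ|²·P_inc = 387 mW, P_del = (1 − |Γ|²)·P_inc = 332 mW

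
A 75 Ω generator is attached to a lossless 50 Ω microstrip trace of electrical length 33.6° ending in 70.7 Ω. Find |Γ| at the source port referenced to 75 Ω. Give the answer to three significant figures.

|Γ| ≈ 0.21

tan(βl) = 0.664
Z_in = Z_0·(Z_L + jZ_0·tanβl)/(Z_0 + jZ_L·tanβl) = 54.1 − j17.6 Ω
Γ_s = (Z_in − Z_s)/(Z_in + Z_s) = (-20.9 − j17.6)/(129 − j17.6), |Γ_s| = 0.21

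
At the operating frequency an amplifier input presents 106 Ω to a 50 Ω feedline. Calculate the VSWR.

VSWR ≈ 2.12

For a purely resistive load, VSWR = R_L/Z_0 or Z_0/R_L (whichever > 1) = 106/50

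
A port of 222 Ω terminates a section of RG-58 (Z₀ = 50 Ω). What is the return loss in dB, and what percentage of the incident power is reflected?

Γ = (222 − 50)/(222 + 50) = 0.632
RL = −20·log₁₀(0.632) = 3.98 dB
P_refl/P_inc = |Γ|² = 0.4

RL ≈ 3.98 dB; 40% of incident power reflected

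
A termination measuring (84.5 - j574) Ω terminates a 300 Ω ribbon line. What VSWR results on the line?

Γ = (Z_L − Z_0)/(Z_L + Z_0) = (-215.5 − j574)/(384.5 − j574)
|Γ| = 613/691 = 0.887
VSWR = (1 + |Γ|)/(1 − |Γ|) = 1.89/0.113

VSWR ≈ 16.8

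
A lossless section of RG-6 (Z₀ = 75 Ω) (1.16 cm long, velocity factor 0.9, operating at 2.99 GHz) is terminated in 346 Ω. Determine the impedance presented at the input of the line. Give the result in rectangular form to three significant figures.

λ = v/f = 0.9·c / 2.99 GHz = 0.0903 m
βl = 2π·l/λ = 2π × 0.128 = 46.2°
tan(βl) = tan(46.2°) = 1.04
Z_in = Z_0·(Z_L + jZ_0·tanβl)/(Z_0 + jZ_L·tanβl)
     = 75·(346 + j78.3)/(75 + j361)

Z_in ≈ 29.9 − j65.6 Ω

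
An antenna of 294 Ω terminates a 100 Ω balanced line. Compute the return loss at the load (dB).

Γ = (294 − 100)/(294 + 100) = 0.492
RL = −20·log₁₀|Γ| = −20·log₁₀(0.492)

RL ≈ 6.15 dB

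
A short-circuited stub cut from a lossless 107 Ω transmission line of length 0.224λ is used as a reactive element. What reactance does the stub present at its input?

βl = 2π × 0.224 = 80.6°
tan(βl) = 6.07
For a short-circuited stub, Z_in = jZ_0·tan(βl)

X_in ≈ 649 Ω (inductive)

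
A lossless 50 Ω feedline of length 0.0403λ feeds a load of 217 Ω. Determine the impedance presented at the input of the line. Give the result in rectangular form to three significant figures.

βl = 2π × 0.0403 = 14.5°
tan(βl) = tan(14.5°) = 0.259
Z_in = Z_0·(Z_L + jZ_0·tanβl)/(Z_0 + jZ_L·tanβl)
     = 50·(217 + j12.9)/(50 + j56.2)

Z_in ≈ 102 − j102 Ω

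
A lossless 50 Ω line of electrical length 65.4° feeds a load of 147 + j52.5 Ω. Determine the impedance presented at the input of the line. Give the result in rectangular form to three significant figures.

tan(βl) = tan(65.4°) = 2.18
Z_in = Z_0·(Z_L + jZ_0·tanβl)/(Z_0 + jZ_L·tanβl)
     = 50·(147 + j162)/(-64.7 + j321)

Z_in ≈ 19.8 − j26.9 Ω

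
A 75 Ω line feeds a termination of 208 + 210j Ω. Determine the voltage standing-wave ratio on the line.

VSWR ≈ 5.79

Γ = (Z_L − Z_0)/(Z_L + Z_0) = (133 + j210)/(283 + j210)
|Γ| = 249/352 = 0.705
VSWR = (1 + |Γ|)/(1 − |Γ|) = 1.71/0.295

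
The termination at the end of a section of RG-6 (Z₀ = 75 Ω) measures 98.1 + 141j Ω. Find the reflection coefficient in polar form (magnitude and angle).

Γ = (Z_L − Z_0)/(Z_L + Z_0) = (23.1 + j141)/(173.1 + j141)
|Γ| = 143/223 = 0.64

Γ ≈ 0.64 ∠ 41.5°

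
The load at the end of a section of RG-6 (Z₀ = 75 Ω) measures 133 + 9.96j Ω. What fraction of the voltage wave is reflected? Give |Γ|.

|Γ| ≈ 0.283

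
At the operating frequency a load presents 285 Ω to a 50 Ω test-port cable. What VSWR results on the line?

VSWR ≈ 5.7

Γ = (285 − 50)/(285 + 50) = 0.701
VSWR = (1 + 0.701)/(1 − 0.701)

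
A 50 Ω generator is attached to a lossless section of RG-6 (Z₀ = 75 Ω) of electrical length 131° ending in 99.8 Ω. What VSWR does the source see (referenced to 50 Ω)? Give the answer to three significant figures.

tan(βl) = -1.15
Z_in = Z_0·(Z_L + jZ_0·tanβl)/(Z_0 + jZ_L·tanβl) = 69.4 + j19.9 Ω
Γ_s = (Z_in − Z_s)/(Z_in + Z_s) = (19.4 + j19.9)/(119 + j19.9), |Γ_s| = 0.229
VSWR = (1 + |Γ_s|)/(1 − |Γ_s|)

VSWR ≈ 1.6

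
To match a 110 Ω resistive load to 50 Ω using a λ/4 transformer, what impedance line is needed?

Z_qwt ≈ 74.2 Ω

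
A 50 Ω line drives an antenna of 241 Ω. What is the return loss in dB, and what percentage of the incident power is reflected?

RL ≈ 3.66 dB; 43.1% of incident power reflected

Γ = (241 − 50)/(241 + 50) = 0.656
RL = −20·log₁₀(0.656) = 3.66 dB
P_refl/P_inc = |Γ|² = 0.431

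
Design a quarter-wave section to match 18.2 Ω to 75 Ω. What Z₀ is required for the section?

Z_qwt ≈ 36.9 Ω

Z_qwt = √(Z_0·R_L) = √(75 × 18.2) = √1365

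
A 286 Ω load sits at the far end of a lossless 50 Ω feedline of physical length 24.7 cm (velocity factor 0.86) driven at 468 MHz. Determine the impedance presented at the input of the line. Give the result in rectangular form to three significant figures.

λ = v/f = 0.86·c / 468 MHz = 0.551 m
βl = 2π·l/λ = 2π × 0.448 = 161°
tan(βl) = tan(161°) = -0.339
Z_in = Z_0·(Z_L + jZ_0·tanβl)/(Z_0 + jZ_L·tanβl)
     = 50·(286 − j16.9)/(50 − j96.8)

Z_in ≈ 67.1 + j113 Ω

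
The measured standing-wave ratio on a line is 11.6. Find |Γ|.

|Γ| ≈ 0.841

|Γ| = (S − 1)/(S + 1) = (11.6 − 1)/(11.6 + 1) = 10.6/12.6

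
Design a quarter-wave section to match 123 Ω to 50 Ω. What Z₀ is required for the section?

Z_qwt = √(Z_0·R_L) = √(50 × 123) = √6150

Z_qwt ≈ 78.4 Ω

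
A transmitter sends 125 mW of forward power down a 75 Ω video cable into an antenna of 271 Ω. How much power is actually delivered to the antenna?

P_delivered ≈ 84.9 mW

Γ = (271 − 75)/(271 + 75) = 0.566
|Γ|² = 0.321
P_refl = |Γ|²·P_inc = 40.1 mW, P_del = (1 − |Γ|²)·P_inc = 84.9 mW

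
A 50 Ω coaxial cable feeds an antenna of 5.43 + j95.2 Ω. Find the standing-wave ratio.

Γ = (Z_L − Z_0)/(Z_L + Z_0) = (-44.57 + j95.2)/(55.43 + j95.2)
|Γ| = 105/110 = 0.954
VSWR = (1 + |Γ|)/(1 − |Γ|) = 1.95/0.0458

VSWR ≈ 42.7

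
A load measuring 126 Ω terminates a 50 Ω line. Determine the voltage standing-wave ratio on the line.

VSWR ≈ 2.52

Γ = (126 − 50)/(126 + 50) = 0.432
VSWR = (1 + 0.432)/(1 − 0.432)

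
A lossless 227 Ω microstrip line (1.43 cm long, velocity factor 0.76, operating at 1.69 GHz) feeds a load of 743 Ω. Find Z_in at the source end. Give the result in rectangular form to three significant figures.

λ = v/f = 0.76·c / 1.69 GHz = 0.135 m
βl = 2π·l/λ = 2π × 0.106 = 38.2°
tan(βl) = tan(38.2°) = 0.786
Z_in = Z_0·(Z_L + jZ_0·tanβl)/(Z_0 + jZ_L·tanβl)
     = 227·(743 + j178)/(227 + j584)

Z_in ≈ 158 − j228 Ω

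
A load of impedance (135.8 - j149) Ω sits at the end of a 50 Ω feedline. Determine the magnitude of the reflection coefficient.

|Γ| ≈ 0.722

Γ = (Z_L − Z_0)/(Z_L + Z_0) = (85.8 − j149)/(185.8 − j149)
|Γ| = 172/238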